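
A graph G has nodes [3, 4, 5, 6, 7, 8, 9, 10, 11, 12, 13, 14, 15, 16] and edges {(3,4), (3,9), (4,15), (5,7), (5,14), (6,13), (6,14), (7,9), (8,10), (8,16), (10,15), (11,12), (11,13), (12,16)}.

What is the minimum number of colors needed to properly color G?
χ(G) = 2

Clique number ω(G) = 2 (lower bound: χ ≥ ω).
The graph is bipartite (no odd cycle), so 2 colors suffice: χ(G) = 2.
A valid 2-coloring: color 1: [3, 7, 8, 12, 13, 14, 15]; color 2: [4, 5, 6, 9, 10, 11, 16].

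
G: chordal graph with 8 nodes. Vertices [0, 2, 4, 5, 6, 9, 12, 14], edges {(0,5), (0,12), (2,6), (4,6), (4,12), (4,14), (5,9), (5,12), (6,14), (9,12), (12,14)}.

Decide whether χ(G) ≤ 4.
Yes, G is 4-colorable

A valid 4-coloring: color 1: [6, 12]; color 2: [2, 4, 5]; color 3: [0, 9, 14].
(χ(G) = 3 ≤ 4.)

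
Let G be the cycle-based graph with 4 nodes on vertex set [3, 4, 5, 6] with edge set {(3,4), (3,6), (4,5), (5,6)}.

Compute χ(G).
Clique number ω(G) = 2 (lower bound: χ ≥ ω).
The graph is bipartite (no odd cycle), so 2 colors suffice: χ(G) = 2.
A valid 2-coloring: color 1: [4, 6]; color 2: [3, 5].

χ(G) = 2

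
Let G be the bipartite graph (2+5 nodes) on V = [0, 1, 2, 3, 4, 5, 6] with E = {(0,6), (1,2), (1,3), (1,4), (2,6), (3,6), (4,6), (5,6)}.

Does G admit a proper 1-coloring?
No, G is not 1-colorable

Edge (1,2) forces its endpoints to differ, so 1 color is not enough.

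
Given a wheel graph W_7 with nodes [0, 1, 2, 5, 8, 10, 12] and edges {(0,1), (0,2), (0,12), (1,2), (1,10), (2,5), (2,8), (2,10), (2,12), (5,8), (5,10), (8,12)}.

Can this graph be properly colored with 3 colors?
A valid 3-coloring: color 1: [2]; color 2: [0, 8, 10]; color 3: [1, 5, 12].
(χ(G) = 3 ≤ 3.)

Yes, G is 3-colorable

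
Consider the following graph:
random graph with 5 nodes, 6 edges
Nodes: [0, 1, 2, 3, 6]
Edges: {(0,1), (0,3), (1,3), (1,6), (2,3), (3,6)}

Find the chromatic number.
Clique number ω(G) = 3 (lower bound: χ ≥ ω).
The clique on [0, 1, 3] has size 3, forcing χ ≥ 3, and the coloring below uses 3 colors, so χ(G) = 3.
A valid 3-coloring: color 1: [3]; color 2: [1, 2]; color 3: [0, 6].

χ(G) = 3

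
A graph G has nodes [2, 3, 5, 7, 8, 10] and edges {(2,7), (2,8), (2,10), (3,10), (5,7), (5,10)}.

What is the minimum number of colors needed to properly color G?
χ(G) = 2

Clique number ω(G) = 2 (lower bound: χ ≥ ω).
The graph is bipartite (no odd cycle), so 2 colors suffice: χ(G) = 2.
A valid 2-coloring: color 1: [7, 8, 10]; color 2: [2, 3, 5].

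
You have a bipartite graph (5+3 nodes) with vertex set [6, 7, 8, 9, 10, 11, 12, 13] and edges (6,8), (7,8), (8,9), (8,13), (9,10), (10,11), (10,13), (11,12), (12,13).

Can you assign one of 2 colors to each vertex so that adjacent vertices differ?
Yes, G is 2-colorable

A valid 2-coloring: color 1: [8, 10, 12]; color 2: [6, 7, 9, 11, 13].
(χ(G) = 2 ≤ 2.)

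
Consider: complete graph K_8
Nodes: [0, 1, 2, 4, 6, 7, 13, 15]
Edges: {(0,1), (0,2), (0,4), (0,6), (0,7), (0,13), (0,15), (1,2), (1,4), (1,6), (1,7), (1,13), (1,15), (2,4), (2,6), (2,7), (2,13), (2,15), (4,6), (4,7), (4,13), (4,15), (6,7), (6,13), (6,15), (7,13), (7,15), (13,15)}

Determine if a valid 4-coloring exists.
No, G is not 4-colorable

The clique on vertices [0, 1, 2, 4, 6, 7, 13, 15] has size 8 > 4, so it alone needs 8 colors.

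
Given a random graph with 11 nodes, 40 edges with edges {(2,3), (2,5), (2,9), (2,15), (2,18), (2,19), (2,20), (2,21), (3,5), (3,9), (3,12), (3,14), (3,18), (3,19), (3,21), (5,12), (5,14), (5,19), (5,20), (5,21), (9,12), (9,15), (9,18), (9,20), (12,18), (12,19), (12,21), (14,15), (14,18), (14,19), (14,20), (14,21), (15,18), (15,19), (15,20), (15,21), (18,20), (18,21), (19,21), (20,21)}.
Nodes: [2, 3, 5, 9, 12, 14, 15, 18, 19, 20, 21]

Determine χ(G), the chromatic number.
χ(G) = 5

Clique number ω(G) = 5 (lower bound: χ ≥ ω).
The clique on [2, 9, 15, 18, 20] has size 5, forcing χ ≥ 5, and the coloring below uses 5 colors, so χ(G) = 5.
A valid 5-coloring: color 1: [9, 21]; color 2: [3, 15]; color 3: [5, 18]; color 4: [2, 12, 14]; color 5: [19, 20].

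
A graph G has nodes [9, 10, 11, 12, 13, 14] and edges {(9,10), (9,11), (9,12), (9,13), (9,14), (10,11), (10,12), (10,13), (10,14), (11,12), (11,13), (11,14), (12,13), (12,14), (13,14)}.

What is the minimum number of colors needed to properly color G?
χ(G) = 6

Clique number ω(G) = 6 (lower bound: χ ≥ ω).
The clique on [9, 10, 11, 12, 13, 14] has size 6, forcing χ ≥ 6, and the coloring below uses 6 colors, so χ(G) = 6.
A valid 6-coloring: color 1: [14]; color 2: [9]; color 3: [10]; color 4: [13]; color 5: [12]; color 6: [11].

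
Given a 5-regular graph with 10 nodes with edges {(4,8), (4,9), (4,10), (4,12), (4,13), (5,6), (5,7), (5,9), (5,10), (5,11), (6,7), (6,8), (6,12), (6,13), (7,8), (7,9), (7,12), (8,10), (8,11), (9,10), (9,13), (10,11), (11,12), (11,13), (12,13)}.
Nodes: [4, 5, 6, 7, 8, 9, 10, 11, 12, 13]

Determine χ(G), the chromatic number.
Clique number ω(G) = 3 (lower bound: χ ≥ ω).
Odd cycle [5, 11, 8, 4, 9] needs 3 colors (χ ≥ 3).
Vertex 10 is adjacent to every vertex of [4, 5, 8, 9, 11], which already need 3 colors among themselves, so 10 needs a new color (χ ≥ 4).
The coloring below uses 4 colors, so χ(G) = 4.
A valid 4-coloring: color 1: [4, 5]; color 2: [6, 9, 11]; color 3: [7, 10, 13]; color 4: [8, 12].

χ(G) = 4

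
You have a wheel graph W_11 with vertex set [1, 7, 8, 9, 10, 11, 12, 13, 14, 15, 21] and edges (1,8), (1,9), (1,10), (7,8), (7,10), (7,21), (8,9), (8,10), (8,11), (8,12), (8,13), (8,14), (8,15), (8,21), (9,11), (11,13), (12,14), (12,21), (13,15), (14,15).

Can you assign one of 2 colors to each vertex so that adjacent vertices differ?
No, G is not 2-colorable

The clique on vertices [1, 8, 9] has size 3 > 2, so it alone needs 3 colors.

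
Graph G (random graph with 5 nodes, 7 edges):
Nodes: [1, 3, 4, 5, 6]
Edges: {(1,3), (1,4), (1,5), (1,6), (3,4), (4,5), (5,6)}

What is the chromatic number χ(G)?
Clique number ω(G) = 3 (lower bound: χ ≥ ω).
The clique on [1, 3, 4] has size 3, forcing χ ≥ 3, and the coloring below uses 3 colors, so χ(G) = 3.
A valid 3-coloring: color 1: [1]; color 2: [3, 5]; color 3: [4, 6].

χ(G) = 3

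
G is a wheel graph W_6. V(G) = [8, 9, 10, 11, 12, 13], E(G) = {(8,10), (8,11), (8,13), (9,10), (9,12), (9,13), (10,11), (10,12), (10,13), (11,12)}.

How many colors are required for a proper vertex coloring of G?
Clique number ω(G) = 3 (lower bound: χ ≥ ω).
Odd cycle [9, 12, 11, 8, 13] needs 3 colors (χ ≥ 3).
Vertex 10 is adjacent to every vertex of [8, 9, 11, 12, 13], which already need 3 colors among themselves, so 10 needs a new color (χ ≥ 4).
The coloring below uses 4 colors, so χ(G) = 4.
A valid 4-coloring: color 1: [10]; color 2: [8, 9]; color 3: [12, 13]; color 4: [11].

χ(G) = 4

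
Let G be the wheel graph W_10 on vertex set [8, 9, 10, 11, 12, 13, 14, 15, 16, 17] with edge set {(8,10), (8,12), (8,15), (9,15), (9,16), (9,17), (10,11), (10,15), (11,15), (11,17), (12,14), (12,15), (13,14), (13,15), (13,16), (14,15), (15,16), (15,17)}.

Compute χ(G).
Clique number ω(G) = 3 (lower bound: χ ≥ ω).
Odd cycle [17, 11, 10, 8, 12, 14, 13, 16, 9] needs 3 colors (χ ≥ 3).
Vertex 15 is adjacent to every vertex of [8, 9, 10, 11, 12, 13, 14, 16, 17], which already need 3 colors among themselves, so 15 needs a new color (χ ≥ 4).
The coloring below uses 4 colors, so χ(G) = 4.
A valid 4-coloring: color 1: [15]; color 2: [10, 12, 16, 17]; color 3: [8, 9, 11, 14]; color 4: [13].

χ(G) = 4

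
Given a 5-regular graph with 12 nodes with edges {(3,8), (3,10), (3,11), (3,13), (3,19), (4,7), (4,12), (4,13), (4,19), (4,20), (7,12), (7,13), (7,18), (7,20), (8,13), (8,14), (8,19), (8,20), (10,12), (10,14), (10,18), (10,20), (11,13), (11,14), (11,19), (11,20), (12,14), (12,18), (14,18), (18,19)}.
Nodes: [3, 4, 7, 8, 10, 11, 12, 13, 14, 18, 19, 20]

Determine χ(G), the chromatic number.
Clique number ω(G) = 4 (lower bound: χ ≥ ω).
The clique on [10, 12, 14, 18] has size 4, forcing χ ≥ 4, and the coloring below uses 4 colors, so χ(G) = 4.
A valid 4-coloring: color 1: [13, 14, 19, 20]; color 2: [7, 8, 10, 11]; color 3: [3, 12]; color 4: [4, 18].

χ(G) = 4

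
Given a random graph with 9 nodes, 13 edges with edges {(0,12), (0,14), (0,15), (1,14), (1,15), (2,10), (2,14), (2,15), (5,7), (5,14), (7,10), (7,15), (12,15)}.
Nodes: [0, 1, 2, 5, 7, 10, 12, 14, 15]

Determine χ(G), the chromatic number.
χ(G) = 3

Clique number ω(G) = 3 (lower bound: χ ≥ ω).
The clique on [0, 12, 15] has size 3, forcing χ ≥ 3, and the coloring below uses 3 colors, so χ(G) = 3.
A valid 3-coloring: color 1: [10, 14, 15]; color 2: [0, 1, 2, 7]; color 3: [5, 12].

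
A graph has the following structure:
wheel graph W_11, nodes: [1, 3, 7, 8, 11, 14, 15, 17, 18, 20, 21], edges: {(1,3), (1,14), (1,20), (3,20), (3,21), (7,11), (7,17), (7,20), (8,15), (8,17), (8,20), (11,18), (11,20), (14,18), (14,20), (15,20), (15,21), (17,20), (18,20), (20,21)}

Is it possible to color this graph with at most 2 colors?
The clique on vertices [1, 3, 20] has size 3 > 2, so it alone needs 3 colors.

No, G is not 2-colorable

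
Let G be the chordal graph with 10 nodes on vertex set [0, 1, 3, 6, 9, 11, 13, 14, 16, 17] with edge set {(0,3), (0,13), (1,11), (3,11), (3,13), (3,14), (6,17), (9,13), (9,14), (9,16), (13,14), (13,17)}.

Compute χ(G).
Clique number ω(G) = 3 (lower bound: χ ≥ ω).
The clique on [9, 13, 14] has size 3, forcing χ ≥ 3, and the coloring below uses 3 colors, so χ(G) = 3.
A valid 3-coloring: color 1: [6, 11, 13, 16]; color 2: [1, 3, 9, 17]; color 3: [0, 14].

χ(G) = 3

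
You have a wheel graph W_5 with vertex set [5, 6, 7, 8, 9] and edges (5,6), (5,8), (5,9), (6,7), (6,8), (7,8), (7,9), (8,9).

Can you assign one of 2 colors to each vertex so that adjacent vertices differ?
No, G is not 2-colorable

The clique on vertices [5, 8, 9] has size 3 > 2, so it alone needs 3 colors.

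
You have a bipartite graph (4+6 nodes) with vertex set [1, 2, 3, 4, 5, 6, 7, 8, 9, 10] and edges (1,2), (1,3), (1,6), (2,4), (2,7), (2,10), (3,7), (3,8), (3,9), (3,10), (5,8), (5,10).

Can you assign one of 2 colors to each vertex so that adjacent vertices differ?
Yes, G is 2-colorable

A valid 2-coloring: color 1: [2, 3, 5, 6]; color 2: [1, 4, 7, 8, 9, 10].
(χ(G) = 2 ≤ 2.)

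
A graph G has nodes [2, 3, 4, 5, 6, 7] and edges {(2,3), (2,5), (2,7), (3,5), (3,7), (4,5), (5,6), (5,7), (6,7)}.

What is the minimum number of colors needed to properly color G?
Clique number ω(G) = 4 (lower bound: χ ≥ ω).
The clique on [2, 3, 5, 7] has size 4, forcing χ ≥ 4, and the coloring below uses 4 colors, so χ(G) = 4.
A valid 4-coloring: color 1: [5]; color 2: [4, 7]; color 3: [2, 6]; color 4: [3].

χ(G) = 4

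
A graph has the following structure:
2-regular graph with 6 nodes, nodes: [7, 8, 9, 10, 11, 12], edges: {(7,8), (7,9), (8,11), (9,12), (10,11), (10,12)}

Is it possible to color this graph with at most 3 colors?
Yes, G is 3-colorable

A valid 3-coloring: color 1: [7, 11, 12]; color 2: [8, 9, 10].
(χ(G) = 2 ≤ 3.)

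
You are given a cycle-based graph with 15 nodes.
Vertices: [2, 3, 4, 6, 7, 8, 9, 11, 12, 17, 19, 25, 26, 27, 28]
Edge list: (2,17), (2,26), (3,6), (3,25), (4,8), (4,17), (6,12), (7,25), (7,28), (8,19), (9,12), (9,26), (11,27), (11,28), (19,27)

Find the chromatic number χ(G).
Clique number ω(G) = 2 (lower bound: χ ≥ ω).
Odd cycle [8, 4, 17, 2, 26, 9, 12, 6, 3, 25, 7, 28, 11, 27, 19] needs 3 colors (χ ≥ 3).
The coloring below uses 3 colors, so χ(G) = 3.
A valid 3-coloring: color 1: [3, 7, 8, 12, 17, 26, 27]; color 2: [2, 4, 6, 9, 19, 25, 28]; color 3: [11].

χ(G) = 3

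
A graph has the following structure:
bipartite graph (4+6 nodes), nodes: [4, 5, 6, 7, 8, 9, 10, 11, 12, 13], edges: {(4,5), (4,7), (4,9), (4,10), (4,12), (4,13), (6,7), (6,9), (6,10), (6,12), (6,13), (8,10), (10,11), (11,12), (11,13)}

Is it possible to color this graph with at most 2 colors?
A valid 2-coloring: color 1: [4, 6, 8, 11]; color 2: [5, 7, 9, 10, 12, 13].
(χ(G) = 2 ≤ 2.)

Yes, G is 2-colorable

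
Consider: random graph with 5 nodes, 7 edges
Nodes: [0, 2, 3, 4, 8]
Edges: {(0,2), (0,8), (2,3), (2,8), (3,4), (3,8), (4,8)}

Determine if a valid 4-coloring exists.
Yes, G is 4-colorable

A valid 4-coloring: color 1: [8]; color 2: [2, 4]; color 3: [0, 3].
(χ(G) = 3 ≤ 4.)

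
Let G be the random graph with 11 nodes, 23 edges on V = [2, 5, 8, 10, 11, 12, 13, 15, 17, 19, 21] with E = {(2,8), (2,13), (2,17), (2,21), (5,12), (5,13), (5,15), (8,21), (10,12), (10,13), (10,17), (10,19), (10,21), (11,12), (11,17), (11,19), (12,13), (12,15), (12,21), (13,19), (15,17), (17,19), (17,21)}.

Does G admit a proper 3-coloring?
No, G is not 3-colorable

Odd cycle [17, 19, 13, 12, 21] needs 3 colors (χ ≥ 3).
Vertex 10 is adjacent to every vertex of [12, 13, 17, 19, 21], which already need 3 colors among themselves, so 10 needs a new color (χ ≥ 4).
Hence χ(G) ≥ 4 > 3, so no proper 3-coloring exists.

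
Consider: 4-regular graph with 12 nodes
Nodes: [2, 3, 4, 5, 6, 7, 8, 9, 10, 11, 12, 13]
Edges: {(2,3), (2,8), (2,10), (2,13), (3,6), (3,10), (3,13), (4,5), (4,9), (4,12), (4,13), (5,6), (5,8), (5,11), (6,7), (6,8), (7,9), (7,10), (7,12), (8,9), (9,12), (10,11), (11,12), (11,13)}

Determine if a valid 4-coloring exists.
A valid 4-coloring: color 1: [6, 9, 10, 13]; color 2: [3, 4, 7, 8, 11]; color 3: [2, 5, 12].
(χ(G) = 3 ≤ 4.)

Yes, G is 4-colorable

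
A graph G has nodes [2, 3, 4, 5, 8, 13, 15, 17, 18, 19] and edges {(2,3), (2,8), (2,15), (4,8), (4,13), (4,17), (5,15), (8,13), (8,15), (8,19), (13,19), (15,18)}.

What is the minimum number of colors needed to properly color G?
χ(G) = 3

Clique number ω(G) = 3 (lower bound: χ ≥ ω).
The clique on [2, 8, 15] has size 3, forcing χ ≥ 3, and the coloring below uses 3 colors, so χ(G) = 3.
A valid 3-coloring: color 1: [3, 5, 8, 17, 18]; color 2: [4, 15, 19]; color 3: [2, 13].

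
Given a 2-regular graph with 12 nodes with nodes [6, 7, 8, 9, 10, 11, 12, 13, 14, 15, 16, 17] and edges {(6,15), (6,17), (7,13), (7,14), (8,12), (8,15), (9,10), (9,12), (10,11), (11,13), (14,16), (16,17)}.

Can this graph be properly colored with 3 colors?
Yes, G is 3-colorable

A valid 3-coloring: color 1: [10, 12, 13, 14, 15, 17]; color 2: [6, 7, 8, 9, 11, 16].
(χ(G) = 2 ≤ 3.)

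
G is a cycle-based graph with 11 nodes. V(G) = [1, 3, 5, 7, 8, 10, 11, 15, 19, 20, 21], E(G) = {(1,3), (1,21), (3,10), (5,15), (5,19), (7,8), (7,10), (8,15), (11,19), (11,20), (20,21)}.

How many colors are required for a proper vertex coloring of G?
χ(G) = 3

Clique number ω(G) = 2 (lower bound: χ ≥ ω).
Odd cycle [1, 3, 10, 7, 8, 15, 5, 19, 11, 20, 21] needs 3 colors (χ ≥ 3).
The coloring below uses 3 colors, so χ(G) = 3.
A valid 3-coloring: color 1: [1, 5, 8, 10, 20]; color 2: [3, 7, 15, 19, 21]; color 3: [11].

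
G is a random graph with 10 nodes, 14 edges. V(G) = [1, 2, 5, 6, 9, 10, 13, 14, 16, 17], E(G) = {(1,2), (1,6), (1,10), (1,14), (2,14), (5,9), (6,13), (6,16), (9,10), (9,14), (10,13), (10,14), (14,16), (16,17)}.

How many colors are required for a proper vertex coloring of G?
Clique number ω(G) = 3 (lower bound: χ ≥ ω).
The clique on [1, 2, 14] has size 3, forcing χ ≥ 3, and the coloring below uses 3 colors, so χ(G) = 3.
A valid 3-coloring: color 1: [5, 6, 14, 17]; color 2: [1, 9, 13, 16]; color 3: [2, 10].

χ(G) = 3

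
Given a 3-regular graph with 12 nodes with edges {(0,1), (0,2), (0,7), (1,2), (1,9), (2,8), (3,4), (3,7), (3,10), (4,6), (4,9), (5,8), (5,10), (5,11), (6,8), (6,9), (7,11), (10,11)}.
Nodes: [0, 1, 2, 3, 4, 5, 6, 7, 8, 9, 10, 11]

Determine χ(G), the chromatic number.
χ(G) = 3

Clique number ω(G) = 3 (lower bound: χ ≥ ω).
The clique on [0, 1, 2] has size 3, forcing χ ≥ 3, and the coloring below uses 3 colors, so χ(G) = 3.
A valid 3-coloring: color 1: [1, 4, 8, 11]; color 2: [0, 3, 5, 9]; color 3: [2, 6, 7, 10].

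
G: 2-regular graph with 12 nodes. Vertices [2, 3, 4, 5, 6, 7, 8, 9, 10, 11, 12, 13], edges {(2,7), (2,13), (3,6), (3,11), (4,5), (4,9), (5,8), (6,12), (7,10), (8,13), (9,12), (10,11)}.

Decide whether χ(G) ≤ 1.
Edge (2,13) forces its endpoints to differ, so 1 color is not enough.

No, G is not 1-colorable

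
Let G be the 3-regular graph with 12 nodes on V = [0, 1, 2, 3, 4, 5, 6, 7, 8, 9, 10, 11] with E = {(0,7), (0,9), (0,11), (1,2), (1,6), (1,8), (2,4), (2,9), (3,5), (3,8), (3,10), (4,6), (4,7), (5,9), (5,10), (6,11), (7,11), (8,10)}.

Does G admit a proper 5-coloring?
A valid 5-coloring: color 1: [2, 5, 6, 7, 8]; color 2: [1, 3, 4, 9, 11]; color 3: [0, 10].
(χ(G) = 3 ≤ 5.)

Yes, G is 5-colorable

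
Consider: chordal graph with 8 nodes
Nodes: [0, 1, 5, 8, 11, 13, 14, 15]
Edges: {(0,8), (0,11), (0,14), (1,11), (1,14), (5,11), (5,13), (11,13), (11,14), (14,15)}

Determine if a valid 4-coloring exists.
Yes, G is 4-colorable

A valid 4-coloring: color 1: [8, 11, 15]; color 2: [13, 14]; color 3: [0, 1, 5].
(χ(G) = 3 ≤ 4.)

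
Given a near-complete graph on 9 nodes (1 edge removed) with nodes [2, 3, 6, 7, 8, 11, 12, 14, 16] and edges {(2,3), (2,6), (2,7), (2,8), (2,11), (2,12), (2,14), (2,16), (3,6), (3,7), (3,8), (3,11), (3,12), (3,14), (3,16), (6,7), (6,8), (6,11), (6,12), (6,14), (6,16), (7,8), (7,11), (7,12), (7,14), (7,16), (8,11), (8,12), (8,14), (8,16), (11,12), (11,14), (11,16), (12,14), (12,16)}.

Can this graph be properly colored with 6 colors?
No, G is not 6-colorable

The clique on vertices [2, 3, 6, 7, 8, 11, 12, 16] has size 8 > 6, so it alone needs 8 colors.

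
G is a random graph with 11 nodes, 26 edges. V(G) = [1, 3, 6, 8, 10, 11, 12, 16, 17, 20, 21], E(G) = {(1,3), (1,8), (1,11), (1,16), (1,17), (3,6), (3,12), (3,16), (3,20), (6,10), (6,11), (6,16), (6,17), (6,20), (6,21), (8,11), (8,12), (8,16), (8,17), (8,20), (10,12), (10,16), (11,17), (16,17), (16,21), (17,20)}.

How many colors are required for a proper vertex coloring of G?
χ(G) = 4

Clique number ω(G) = 4 (lower bound: χ ≥ ω).
The clique on [1, 8, 16, 17] has size 4, forcing χ ≥ 4, and the coloring below uses 4 colors, so χ(G) = 4.
A valid 4-coloring: color 1: [6, 8]; color 2: [11, 12, 16, 20]; color 3: [3, 10, 17, 21]; color 4: [1].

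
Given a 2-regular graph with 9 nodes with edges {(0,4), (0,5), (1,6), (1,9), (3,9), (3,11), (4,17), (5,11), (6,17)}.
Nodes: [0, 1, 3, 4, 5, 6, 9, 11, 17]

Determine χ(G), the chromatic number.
χ(G) = 3

Clique number ω(G) = 2 (lower bound: χ ≥ ω).
Odd cycle [4, 17, 6, 1, 9, 3, 11, 5, 0] needs 3 colors (χ ≥ 3).
The coloring below uses 3 colors, so χ(G) = 3.
A valid 3-coloring: color 1: [1, 3, 4, 5]; color 2: [0, 9, 11, 17]; color 3: [6].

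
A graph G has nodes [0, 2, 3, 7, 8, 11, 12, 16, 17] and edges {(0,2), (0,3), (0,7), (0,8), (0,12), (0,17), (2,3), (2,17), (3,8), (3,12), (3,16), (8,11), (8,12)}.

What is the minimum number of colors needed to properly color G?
χ(G) = 4

Clique number ω(G) = 4 (lower bound: χ ≥ ω).
The clique on [0, 3, 8, 12] has size 4, forcing χ ≥ 4, and the coloring below uses 4 colors, so χ(G) = 4.
A valid 4-coloring: color 1: [0, 11, 16]; color 2: [3, 7, 17]; color 3: [2, 8]; color 4: [12].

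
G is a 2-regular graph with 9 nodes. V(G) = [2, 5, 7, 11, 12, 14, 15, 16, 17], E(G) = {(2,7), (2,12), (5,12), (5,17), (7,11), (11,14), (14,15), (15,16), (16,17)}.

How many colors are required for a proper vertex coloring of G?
χ(G) = 3

Clique number ω(G) = 2 (lower bound: χ ≥ ω).
Odd cycle [15, 14, 11, 7, 2, 12, 5, 17, 16] needs 3 colors (χ ≥ 3).
The coloring below uses 3 colors, so χ(G) = 3.
A valid 3-coloring: color 1: [2, 11, 15, 17]; color 2: [5, 7, 14, 16]; color 3: [12].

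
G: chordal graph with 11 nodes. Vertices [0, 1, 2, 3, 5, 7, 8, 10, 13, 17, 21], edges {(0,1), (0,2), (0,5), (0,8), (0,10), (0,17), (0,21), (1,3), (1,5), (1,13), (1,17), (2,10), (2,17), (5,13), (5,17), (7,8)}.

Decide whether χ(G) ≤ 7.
A valid 7-coloring: color 1: [0, 3, 7, 13]; color 2: [1, 2, 8, 21]; color 3: [5, 10]; color 4: [17].
(χ(G) = 4 ≤ 7.)

Yes, G is 7-colorable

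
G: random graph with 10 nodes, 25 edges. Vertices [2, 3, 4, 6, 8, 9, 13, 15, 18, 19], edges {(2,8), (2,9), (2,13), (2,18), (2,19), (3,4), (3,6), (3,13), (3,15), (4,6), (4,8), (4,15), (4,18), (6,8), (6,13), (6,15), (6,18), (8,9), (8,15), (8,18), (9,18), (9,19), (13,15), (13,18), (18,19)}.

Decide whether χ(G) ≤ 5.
Yes, G is 5-colorable

A valid 5-coloring: color 1: [15, 18]; color 2: [2, 6]; color 3: [3, 8, 19]; color 4: [4, 9, 13].
(χ(G) = 4 ≤ 5.)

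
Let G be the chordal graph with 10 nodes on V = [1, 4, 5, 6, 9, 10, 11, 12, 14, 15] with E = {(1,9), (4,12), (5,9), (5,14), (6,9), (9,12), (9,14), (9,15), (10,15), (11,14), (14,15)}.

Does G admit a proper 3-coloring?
Yes, G is 3-colorable

A valid 3-coloring: color 1: [4, 9, 10, 11]; color 2: [1, 6, 12, 14]; color 3: [5, 15].
(χ(G) = 3 ≤ 3.)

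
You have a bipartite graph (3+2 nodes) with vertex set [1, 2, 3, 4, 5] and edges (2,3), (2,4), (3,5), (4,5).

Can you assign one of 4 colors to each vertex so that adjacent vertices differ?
Yes, G is 4-colorable

A valid 4-coloring: color 1: [1, 3, 4]; color 2: [2, 5].
(χ(G) = 2 ≤ 4.)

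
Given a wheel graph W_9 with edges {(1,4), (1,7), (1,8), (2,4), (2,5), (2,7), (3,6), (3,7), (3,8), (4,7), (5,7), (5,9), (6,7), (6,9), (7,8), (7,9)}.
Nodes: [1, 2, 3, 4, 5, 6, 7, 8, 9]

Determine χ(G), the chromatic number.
Clique number ω(G) = 3 (lower bound: χ ≥ ω).
The clique on [1, 7, 8] has size 3, forcing χ ≥ 3, and the coloring below uses 3 colors, so χ(G) = 3.
A valid 3-coloring: color 1: [7]; color 2: [4, 5, 6, 8]; color 3: [1, 2, 3, 9].

χ(G) = 3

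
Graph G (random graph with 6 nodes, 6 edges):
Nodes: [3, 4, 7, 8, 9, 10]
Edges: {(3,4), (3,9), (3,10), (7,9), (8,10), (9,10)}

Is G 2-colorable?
No, G is not 2-colorable

The clique on vertices [3, 9, 10] has size 3 > 2, so it alone needs 3 colors.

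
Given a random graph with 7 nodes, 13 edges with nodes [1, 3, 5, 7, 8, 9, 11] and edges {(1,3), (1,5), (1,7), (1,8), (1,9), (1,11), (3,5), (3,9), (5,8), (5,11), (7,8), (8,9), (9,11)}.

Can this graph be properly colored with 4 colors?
A valid 4-coloring: color 1: [1]; color 2: [5, 7, 9]; color 3: [3, 8, 11].
(χ(G) = 3 ≤ 4.)

Yes, G is 4-colorable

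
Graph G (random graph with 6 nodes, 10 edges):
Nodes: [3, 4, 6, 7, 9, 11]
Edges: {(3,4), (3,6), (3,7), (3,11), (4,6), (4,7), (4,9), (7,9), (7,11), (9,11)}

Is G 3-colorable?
Yes, G is 3-colorable

A valid 3-coloring: color 1: [4, 11]; color 2: [6, 7]; color 3: [3, 9].
(χ(G) = 3 ≤ 3.)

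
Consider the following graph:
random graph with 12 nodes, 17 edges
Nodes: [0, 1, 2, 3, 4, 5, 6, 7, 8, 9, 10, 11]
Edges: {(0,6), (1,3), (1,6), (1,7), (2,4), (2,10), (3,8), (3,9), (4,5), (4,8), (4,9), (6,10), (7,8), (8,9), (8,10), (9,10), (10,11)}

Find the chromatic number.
Clique number ω(G) = 3 (lower bound: χ ≥ ω).
The clique on [8, 9, 10] has size 3, forcing χ ≥ 3, and the coloring below uses 3 colors, so χ(G) = 3.
A valid 3-coloring: color 1: [0, 3, 4, 7, 10]; color 2: [2, 5, 6, 8, 11]; color 3: [1, 9].

χ(G) = 3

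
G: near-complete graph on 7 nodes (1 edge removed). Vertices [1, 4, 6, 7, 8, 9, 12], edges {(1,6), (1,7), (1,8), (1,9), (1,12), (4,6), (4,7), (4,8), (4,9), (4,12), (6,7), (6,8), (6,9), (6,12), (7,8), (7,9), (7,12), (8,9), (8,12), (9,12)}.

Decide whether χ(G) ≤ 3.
The clique on vertices [1, 6, 7, 8, 9, 12] has size 6 > 3, so it alone needs 6 colors.

No, G is not 3-colorable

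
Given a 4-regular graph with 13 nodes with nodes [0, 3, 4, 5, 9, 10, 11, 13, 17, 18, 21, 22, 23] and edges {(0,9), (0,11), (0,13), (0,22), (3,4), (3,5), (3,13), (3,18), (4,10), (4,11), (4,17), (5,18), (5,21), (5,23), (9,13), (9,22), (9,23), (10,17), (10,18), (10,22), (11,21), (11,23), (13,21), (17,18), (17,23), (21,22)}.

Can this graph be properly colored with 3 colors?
A valid 3-coloring: color 1: [4, 13, 18, 22, 23]; color 2: [0, 3, 17, 21]; color 3: [5, 9, 10, 11].
(χ(G) = 3 ≤ 3.)

Yes, G is 3-colorable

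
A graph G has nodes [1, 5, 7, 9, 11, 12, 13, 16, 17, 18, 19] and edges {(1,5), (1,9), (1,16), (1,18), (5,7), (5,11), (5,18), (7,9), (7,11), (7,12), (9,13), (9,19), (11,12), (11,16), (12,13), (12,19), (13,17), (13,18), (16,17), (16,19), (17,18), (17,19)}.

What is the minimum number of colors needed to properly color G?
Clique number ω(G) = 3 (lower bound: χ ≥ ω).
The clique on [1, 5, 18] has size 3, forcing χ ≥ 3, and the coloring below uses 3 colors, so χ(G) = 3.
A valid 3-coloring: color 1: [1, 11, 13, 19]; color 2: [5, 9, 12, 17]; color 3: [7, 16, 18].

χ(G) = 3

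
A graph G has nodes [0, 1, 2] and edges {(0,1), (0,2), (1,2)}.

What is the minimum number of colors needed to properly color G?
χ(G) = 3

Clique number ω(G) = 3 (lower bound: χ ≥ ω).
The clique on [0, 1, 2] has size 3, forcing χ ≥ 3, and the coloring below uses 3 colors, so χ(G) = 3.
A valid 3-coloring: color 1: [0]; color 2: [1]; color 3: [2].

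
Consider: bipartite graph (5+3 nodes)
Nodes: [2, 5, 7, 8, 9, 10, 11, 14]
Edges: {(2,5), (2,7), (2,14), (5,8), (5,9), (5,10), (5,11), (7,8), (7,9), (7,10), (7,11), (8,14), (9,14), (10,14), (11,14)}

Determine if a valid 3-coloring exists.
A valid 3-coloring: color 1: [5, 7, 14]; color 2: [2, 8, 9, 10, 11].
(χ(G) = 2 ≤ 3.)

Yes, G is 3-colorable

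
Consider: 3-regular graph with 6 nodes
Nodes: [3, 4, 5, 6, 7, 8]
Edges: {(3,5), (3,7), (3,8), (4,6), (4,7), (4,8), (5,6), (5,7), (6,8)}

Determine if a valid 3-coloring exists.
Yes, G is 3-colorable

A valid 3-coloring: color 1: [5, 8]; color 2: [3, 4]; color 3: [6, 7].
(χ(G) = 3 ≤ 3.)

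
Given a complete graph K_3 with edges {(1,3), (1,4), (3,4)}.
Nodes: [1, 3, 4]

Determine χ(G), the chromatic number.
χ(G) = 3

Clique number ω(G) = 3 (lower bound: χ ≥ ω).
The clique on [1, 3, 4] has size 3, forcing χ ≥ 3, and the coloring below uses 3 colors, so χ(G) = 3.
A valid 3-coloring: color 1: [1]; color 2: [4]; color 3: [3].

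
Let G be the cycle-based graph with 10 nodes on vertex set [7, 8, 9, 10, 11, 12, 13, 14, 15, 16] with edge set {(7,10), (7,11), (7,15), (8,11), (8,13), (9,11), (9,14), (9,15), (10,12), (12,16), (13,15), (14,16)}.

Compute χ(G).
Clique number ω(G) = 2 (lower bound: χ ≥ ω).
Odd cycle [7, 15, 13, 8, 11] needs 3 colors (χ ≥ 3).
The coloring below uses 3 colors, so χ(G) = 3.
A valid 3-coloring: color 1: [11, 12, 14, 15]; color 2: [7, 8, 9, 16]; color 3: [10, 13].

χ(G) = 3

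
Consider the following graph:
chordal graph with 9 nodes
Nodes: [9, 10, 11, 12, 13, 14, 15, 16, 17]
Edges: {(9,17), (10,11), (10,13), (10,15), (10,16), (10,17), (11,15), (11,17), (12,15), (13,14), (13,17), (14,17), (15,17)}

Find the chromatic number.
Clique number ω(G) = 4 (lower bound: χ ≥ ω).
The clique on [10, 11, 15, 17] has size 4, forcing χ ≥ 4, and the coloring below uses 4 colors, so χ(G) = 4.
A valid 4-coloring: color 1: [12, 16, 17]; color 2: [9, 10, 14]; color 3: [13, 15]; color 4: [11].

χ(G) = 4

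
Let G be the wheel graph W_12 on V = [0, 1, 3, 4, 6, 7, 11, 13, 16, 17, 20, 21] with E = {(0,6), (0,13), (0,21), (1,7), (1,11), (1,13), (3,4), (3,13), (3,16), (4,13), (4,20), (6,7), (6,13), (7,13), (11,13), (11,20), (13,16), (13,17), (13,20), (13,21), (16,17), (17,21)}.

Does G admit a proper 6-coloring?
A valid 6-coloring: color 1: [13]; color 2: [0, 1, 3, 17, 20]; color 3: [4, 7, 11, 16, 21]; color 4: [6].
(χ(G) = 4 ≤ 6.)

Yes, G is 6-colorable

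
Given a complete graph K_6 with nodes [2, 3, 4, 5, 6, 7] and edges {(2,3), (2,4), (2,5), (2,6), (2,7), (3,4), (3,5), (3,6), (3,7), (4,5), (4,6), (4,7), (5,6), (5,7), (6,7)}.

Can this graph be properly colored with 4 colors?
No, G is not 4-colorable

The clique on vertices [2, 3, 4, 5, 6, 7] has size 6 > 4, so it alone needs 6 colors.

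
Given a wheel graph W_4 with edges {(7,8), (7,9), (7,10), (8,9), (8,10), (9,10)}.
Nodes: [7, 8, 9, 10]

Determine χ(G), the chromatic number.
χ(G) = 4

Clique number ω(G) = 4 (lower bound: χ ≥ ω).
The clique on [7, 8, 9, 10] has size 4, forcing χ ≥ 4, and the coloring below uses 4 colors, so χ(G) = 4.
A valid 4-coloring: color 1: [7]; color 2: [8]; color 3: [9]; color 4: [10].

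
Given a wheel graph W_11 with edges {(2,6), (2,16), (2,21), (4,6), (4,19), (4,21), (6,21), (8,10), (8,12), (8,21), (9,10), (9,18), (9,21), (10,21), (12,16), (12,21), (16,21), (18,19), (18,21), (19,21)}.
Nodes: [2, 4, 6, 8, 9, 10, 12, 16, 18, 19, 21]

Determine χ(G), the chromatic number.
χ(G) = 3

Clique number ω(G) = 3 (lower bound: χ ≥ ω).
The clique on [2, 16, 21] has size 3, forcing χ ≥ 3, and the coloring below uses 3 colors, so χ(G) = 3.
A valid 3-coloring: color 1: [21]; color 2: [6, 8, 9, 16, 19]; color 3: [2, 4, 10, 12, 18].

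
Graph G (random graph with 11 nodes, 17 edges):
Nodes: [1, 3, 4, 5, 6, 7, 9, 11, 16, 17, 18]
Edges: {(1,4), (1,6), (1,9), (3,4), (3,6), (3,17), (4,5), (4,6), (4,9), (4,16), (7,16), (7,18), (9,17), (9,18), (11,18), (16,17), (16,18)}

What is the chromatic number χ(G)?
χ(G) = 3

Clique number ω(G) = 3 (lower bound: χ ≥ ω).
The clique on [1, 4, 9] has size 3, forcing χ ≥ 3, and the coloring below uses 3 colors, so χ(G) = 3.
A valid 3-coloring: color 1: [4, 17, 18]; color 2: [5, 6, 7, 9, 11]; color 3: [1, 3, 16].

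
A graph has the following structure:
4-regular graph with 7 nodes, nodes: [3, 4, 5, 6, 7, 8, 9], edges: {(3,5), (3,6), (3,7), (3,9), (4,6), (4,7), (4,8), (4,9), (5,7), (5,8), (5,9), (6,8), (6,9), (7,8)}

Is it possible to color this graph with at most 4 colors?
A valid 4-coloring: color 1: [5, 6]; color 2: [3, 8]; color 3: [7, 9]; color 4: [4].
(χ(G) = 4 ≤ 4.)

Yes, G is 4-colorable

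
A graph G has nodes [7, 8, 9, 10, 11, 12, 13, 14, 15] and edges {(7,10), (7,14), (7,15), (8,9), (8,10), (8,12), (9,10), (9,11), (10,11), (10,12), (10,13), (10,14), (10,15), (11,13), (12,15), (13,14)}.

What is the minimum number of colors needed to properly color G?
Clique number ω(G) = 3 (lower bound: χ ≥ ω).
The clique on [7, 10, 14] has size 3, forcing χ ≥ 3, and the coloring below uses 3 colors, so χ(G) = 3.
A valid 3-coloring: color 1: [10]; color 2: [8, 11, 14, 15]; color 3: [7, 9, 12, 13].

χ(G) = 3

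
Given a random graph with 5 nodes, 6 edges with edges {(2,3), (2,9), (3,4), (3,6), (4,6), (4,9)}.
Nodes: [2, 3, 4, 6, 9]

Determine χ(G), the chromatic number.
Clique number ω(G) = 3 (lower bound: χ ≥ ω).
The clique on [3, 4, 6] has size 3, forcing χ ≥ 3, and the coloring below uses 3 colors, so χ(G) = 3.
A valid 3-coloring: color 1: [2, 4]; color 2: [3, 9]; color 3: [6].

χ(G) = 3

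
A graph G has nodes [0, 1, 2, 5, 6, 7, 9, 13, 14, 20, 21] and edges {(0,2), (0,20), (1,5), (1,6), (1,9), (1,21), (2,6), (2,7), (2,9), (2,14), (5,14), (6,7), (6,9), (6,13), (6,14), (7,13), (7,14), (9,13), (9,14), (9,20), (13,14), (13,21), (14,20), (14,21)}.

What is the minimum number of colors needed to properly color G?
Clique number ω(G) = 4 (lower bound: χ ≥ ω).
The clique on [2, 6, 9, 14] has size 4, forcing χ ≥ 4, and the coloring below uses 4 colors, so χ(G) = 4.
A valid 4-coloring: color 1: [0, 1, 14]; color 2: [5, 7, 9, 21]; color 3: [6, 20]; color 4: [2, 13].

χ(G) = 4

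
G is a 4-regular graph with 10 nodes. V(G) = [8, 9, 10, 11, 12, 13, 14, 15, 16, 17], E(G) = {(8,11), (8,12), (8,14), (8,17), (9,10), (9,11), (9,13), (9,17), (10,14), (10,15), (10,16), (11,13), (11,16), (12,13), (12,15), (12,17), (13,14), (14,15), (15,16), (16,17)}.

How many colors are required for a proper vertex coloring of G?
Clique number ω(G) = 3 (lower bound: χ ≥ ω).
The clique on [8, 12, 17] has size 3, forcing χ ≥ 3, and the coloring below uses 3 colors, so χ(G) = 3.
A valid 3-coloring: color 1: [11, 15, 17]; color 2: [8, 10, 13]; color 3: [9, 12, 14, 16].

χ(G) = 3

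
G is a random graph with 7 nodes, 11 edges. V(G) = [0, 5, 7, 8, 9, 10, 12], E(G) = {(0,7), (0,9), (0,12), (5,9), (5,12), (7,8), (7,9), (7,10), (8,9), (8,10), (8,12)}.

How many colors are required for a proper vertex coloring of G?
Clique number ω(G) = 3 (lower bound: χ ≥ ω).
The clique on [0, 7, 9] has size 3, forcing χ ≥ 3, and the coloring below uses 3 colors, so χ(G) = 3.
A valid 3-coloring: color 1: [5, 7]; color 2: [9, 10, 12]; color 3: [0, 8].

χ(G) = 3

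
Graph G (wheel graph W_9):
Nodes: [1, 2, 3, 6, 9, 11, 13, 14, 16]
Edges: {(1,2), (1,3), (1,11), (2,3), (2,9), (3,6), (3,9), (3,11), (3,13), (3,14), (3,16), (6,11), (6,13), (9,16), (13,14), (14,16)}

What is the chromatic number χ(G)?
Clique number ω(G) = 3 (lower bound: χ ≥ ω).
The clique on [1, 2, 3] has size 3, forcing χ ≥ 3, and the coloring below uses 3 colors, so χ(G) = 3.
A valid 3-coloring: color 1: [3]; color 2: [1, 6, 9, 14]; color 3: [2, 11, 13, 16].

χ(G) = 3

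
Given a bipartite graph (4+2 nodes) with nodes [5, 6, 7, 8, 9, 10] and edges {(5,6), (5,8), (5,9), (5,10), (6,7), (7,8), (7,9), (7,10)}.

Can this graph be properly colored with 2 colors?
A valid 2-coloring: color 1: [5, 7]; color 2: [6, 8, 9, 10].
(χ(G) = 2 ≤ 2.)

Yes, G is 2-colorable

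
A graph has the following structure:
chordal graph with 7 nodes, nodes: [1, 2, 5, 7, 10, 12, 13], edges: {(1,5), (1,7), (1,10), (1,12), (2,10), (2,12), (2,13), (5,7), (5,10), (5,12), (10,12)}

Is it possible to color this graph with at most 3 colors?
The clique on vertices [1, 5, 10, 12] has size 4 > 3, so it alone needs 4 colors.

No, G is not 3-colorable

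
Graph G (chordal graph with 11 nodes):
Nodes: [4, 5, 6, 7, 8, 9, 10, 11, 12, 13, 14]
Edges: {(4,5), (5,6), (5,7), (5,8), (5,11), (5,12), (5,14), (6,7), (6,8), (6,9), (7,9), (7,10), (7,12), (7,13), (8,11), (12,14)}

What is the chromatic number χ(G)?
χ(G) = 3

Clique number ω(G) = 3 (lower bound: χ ≥ ω).
The clique on [6, 7, 9] has size 3, forcing χ ≥ 3, and the coloring below uses 3 colors, so χ(G) = 3.
A valid 3-coloring: color 1: [5, 9, 10, 13]; color 2: [4, 7, 8, 14]; color 3: [6, 11, 12].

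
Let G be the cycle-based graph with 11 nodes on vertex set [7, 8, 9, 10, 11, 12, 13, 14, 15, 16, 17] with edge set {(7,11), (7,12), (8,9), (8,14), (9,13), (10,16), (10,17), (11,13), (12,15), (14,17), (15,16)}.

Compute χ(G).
Clique number ω(G) = 2 (lower bound: χ ≥ ω).
Odd cycle [8, 14, 17, 10, 16, 15, 12, 7, 11, 13, 9] needs 3 colors (χ ≥ 3).
The coloring below uses 3 colors, so χ(G) = 3.
A valid 3-coloring: color 1: [8, 12, 13, 16, 17]; color 2: [7, 9, 10, 14, 15]; color 3: [11].

χ(G) = 3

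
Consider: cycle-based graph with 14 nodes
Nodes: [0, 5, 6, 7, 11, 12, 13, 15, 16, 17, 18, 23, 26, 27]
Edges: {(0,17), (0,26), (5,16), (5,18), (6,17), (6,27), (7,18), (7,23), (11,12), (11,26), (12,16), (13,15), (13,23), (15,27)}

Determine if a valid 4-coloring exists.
Yes, G is 4-colorable

A valid 4-coloring: color 1: [5, 7, 12, 13, 17, 26, 27]; color 2: [0, 6, 11, 15, 16, 18, 23].
(χ(G) = 2 ≤ 4.)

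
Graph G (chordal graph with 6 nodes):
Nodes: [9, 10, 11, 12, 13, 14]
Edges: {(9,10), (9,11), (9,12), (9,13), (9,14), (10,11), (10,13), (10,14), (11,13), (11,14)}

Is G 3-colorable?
The clique on vertices [9, 10, 11, 13] has size 4 > 3, so it alone needs 4 colors.

No, G is not 3-colorable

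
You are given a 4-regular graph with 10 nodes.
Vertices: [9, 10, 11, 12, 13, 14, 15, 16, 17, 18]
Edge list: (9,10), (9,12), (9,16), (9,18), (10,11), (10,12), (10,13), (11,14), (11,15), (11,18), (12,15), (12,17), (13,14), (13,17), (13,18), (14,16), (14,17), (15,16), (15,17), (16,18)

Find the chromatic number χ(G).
Clique number ω(G) = 3 (lower bound: χ ≥ ω).
The clique on [9, 16, 18] has size 3, forcing χ ≥ 3, and the coloring below uses 3 colors, so χ(G) = 3.
A valid 3-coloring: color 1: [11, 12, 13, 16]; color 2: [10, 17, 18]; color 3: [9, 14, 15].

χ(G) = 3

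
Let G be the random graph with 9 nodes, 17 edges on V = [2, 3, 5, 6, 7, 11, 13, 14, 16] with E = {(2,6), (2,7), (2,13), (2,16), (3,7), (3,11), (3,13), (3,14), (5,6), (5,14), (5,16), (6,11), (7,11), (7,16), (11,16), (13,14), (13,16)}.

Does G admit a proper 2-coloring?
No, G is not 2-colorable

The clique on vertices [2, 13, 16] has size 3 > 2, so it alone needs 3 colors.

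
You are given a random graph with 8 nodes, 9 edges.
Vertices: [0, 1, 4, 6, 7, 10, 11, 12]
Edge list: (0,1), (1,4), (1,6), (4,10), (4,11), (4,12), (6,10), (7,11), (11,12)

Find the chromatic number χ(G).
Clique number ω(G) = 3 (lower bound: χ ≥ ω).
The clique on [4, 11, 12] has size 3, forcing χ ≥ 3, and the coloring below uses 3 colors, so χ(G) = 3.
A valid 3-coloring: color 1: [0, 4, 6, 7]; color 2: [1, 10, 11]; color 3: [12].

χ(G) = 3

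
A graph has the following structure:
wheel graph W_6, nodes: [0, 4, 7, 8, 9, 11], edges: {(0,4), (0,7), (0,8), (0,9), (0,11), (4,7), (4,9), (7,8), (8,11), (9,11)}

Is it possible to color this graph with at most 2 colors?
No, G is not 2-colorable

The clique on vertices [0, 8, 11] has size 3 > 2, so it alone needs 3 colors.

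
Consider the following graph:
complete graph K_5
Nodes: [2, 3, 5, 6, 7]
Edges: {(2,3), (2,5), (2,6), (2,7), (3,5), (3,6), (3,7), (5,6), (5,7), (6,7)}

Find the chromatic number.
Clique number ω(G) = 5 (lower bound: χ ≥ ω).
The clique on [2, 3, 5, 6, 7] has size 5, forcing χ ≥ 5, and the coloring below uses 5 colors, so χ(G) = 5.
A valid 5-coloring: color 1: [7]; color 2: [6]; color 3: [5]; color 4: [2]; color 5: [3].

χ(G) = 5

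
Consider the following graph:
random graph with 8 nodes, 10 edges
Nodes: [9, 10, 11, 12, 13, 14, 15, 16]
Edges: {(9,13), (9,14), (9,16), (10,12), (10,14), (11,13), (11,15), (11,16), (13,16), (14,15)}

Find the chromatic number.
χ(G) = 3

Clique number ω(G) = 3 (lower bound: χ ≥ ω).
The clique on [9, 13, 16] has size 3, forcing χ ≥ 3, and the coloring below uses 3 colors, so χ(G) = 3.
A valid 3-coloring: color 1: [9, 10, 11]; color 2: [12, 13, 14]; color 3: [15, 16].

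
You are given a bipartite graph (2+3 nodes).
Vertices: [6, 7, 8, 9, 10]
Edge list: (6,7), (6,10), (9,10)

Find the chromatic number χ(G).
Clique number ω(G) = 2 (lower bound: χ ≥ ω).
The graph is bipartite (no odd cycle), so 2 colors suffice: χ(G) = 2.
A valid 2-coloring: color 1: [6, 8, 9]; color 2: [7, 10].

χ(G) = 2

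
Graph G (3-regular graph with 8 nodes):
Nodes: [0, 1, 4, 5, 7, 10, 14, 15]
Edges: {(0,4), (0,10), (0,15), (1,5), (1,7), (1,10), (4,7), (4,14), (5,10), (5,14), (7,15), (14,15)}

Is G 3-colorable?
A valid 3-coloring: color 1: [7, 10, 14]; color 2: [1, 4, 15]; color 3: [0, 5].
(χ(G) = 3 ≤ 3.)

Yes, G is 3-colorable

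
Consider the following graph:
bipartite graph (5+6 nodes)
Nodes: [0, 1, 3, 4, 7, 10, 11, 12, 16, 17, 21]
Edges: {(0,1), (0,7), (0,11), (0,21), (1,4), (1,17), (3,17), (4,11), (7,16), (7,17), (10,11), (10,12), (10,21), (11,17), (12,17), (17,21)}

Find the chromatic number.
Clique number ω(G) = 2 (lower bound: χ ≥ ω).
The graph is bipartite (no odd cycle), so 2 colors suffice: χ(G) = 2.
A valid 2-coloring: color 1: [0, 4, 10, 16, 17]; color 2: [1, 3, 7, 11, 12, 21].

χ(G) = 2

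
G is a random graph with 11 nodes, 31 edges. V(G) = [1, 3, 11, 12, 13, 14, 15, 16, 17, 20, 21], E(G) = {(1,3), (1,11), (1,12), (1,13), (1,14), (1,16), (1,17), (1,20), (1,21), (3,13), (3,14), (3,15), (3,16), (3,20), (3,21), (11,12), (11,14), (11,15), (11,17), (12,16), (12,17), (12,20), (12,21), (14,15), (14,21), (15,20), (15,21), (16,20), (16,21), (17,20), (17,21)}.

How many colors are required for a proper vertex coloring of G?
Clique number ω(G) = 4 (lower bound: χ ≥ ω).
The clique on [1, 11, 12, 17] has size 4, forcing χ ≥ 4, and the coloring below uses 4 colors, so χ(G) = 4.
A valid 4-coloring: color 1: [1, 15]; color 2: [3, 12]; color 3: [11, 13, 20, 21]; color 4: [14, 16, 17].

χ(G) = 4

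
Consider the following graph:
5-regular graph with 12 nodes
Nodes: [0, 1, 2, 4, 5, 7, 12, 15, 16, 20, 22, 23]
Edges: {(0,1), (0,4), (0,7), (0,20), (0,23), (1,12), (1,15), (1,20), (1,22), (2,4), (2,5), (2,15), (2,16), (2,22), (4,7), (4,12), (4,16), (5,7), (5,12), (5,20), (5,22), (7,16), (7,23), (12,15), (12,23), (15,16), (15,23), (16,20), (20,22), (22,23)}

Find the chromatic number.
Clique number ω(G) = 3 (lower bound: χ ≥ ω).
Suppose a proper 3-coloring c exists. The clique [0, 1, 20] takes 3 distinct colors; by symmetry let c(0) = 1, c(1) = 2, c(20) = 3.
- Vertex 22: neighbors [1, 20] already have colors [2, 3] ⇒ c(22) = 1.
- Vertex 5: neighbors [22, 20] already have colors [1, 3] ⇒ c(5) = 2.
- Vertex 2: neighbors [22, 5] already have colors [1, 2] ⇒ c(2) = 3.
- Vertex 4: neighbors [0, 2] already have colors [1, 3] ⇒ c(4) = 2.
- Vertex 15: neighbors [1, 2] already have colors [2, 3] ⇒ c(15) = 1.
- Vertex 16: neighbors [15, 4, 2] already have colors [1, 2, 3] — all 3 colors blocked. Contradiction.
The forced assignments end in a contradiction, so G has no proper 3-coloring (χ ≥ 4).
The coloring below uses 4 colors, so χ(G) = 4.
A valid 4-coloring: color 1: [4, 15, 20]; color 2: [1, 2, 23]; color 3: [7, 12, 22]; color 4: [0, 5, 16].

χ(G) = 4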